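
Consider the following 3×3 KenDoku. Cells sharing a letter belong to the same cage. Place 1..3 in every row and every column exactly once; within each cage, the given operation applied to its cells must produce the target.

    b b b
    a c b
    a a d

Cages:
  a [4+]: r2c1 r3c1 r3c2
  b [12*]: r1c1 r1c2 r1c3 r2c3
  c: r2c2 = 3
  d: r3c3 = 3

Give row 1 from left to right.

3 2 1

Cage a has sum 4; hence r2c1 = 1.
C is a freebie, so r2c2 = 3.
The 4 cells of cage b must have product 12, which forces r2c3 = 2.
Cage a needs sum 4, leaving r3c1 = 2.
The 3 cells of cage a must have sum 4, leaving r3c2 = 1.
D is a freebie, so r3c3 = 3.
2 is placed in column 1, leaving r1c1 = 3.
Column 2 already has 1, so r1c2 = 2.
Column 3 already has 3, leaving r1c3 = 1.
Completed grid: 3 2 1 / 1 3 2 / 2 1 3.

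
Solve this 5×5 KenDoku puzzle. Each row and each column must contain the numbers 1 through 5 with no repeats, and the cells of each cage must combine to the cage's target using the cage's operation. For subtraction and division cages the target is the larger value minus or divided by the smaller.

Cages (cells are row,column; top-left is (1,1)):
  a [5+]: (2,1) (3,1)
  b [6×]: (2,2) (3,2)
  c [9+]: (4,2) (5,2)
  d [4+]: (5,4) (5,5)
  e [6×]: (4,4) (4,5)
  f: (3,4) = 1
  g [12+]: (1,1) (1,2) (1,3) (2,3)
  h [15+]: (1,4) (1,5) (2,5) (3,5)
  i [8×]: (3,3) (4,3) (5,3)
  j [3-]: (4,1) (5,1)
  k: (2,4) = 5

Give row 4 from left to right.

5 4 1 2 3

K is a freebie, so (2,4) = 5.
F is a freebie, which forces (3,4) = 1.
Column 4 now contains 1, leaving (5,4) = 3.
Row 5 already has 3; hence (5,5) = 1.
3 is placed in column 4; hence (1,4) = 4.
Cage i needs product 8, leaving (4,3) = 1.
3 is placed in column 4, leaving (4,4) = 2.
The two cells of cage e must have product 6; hence (4,5) = 3.
Row 4 already has 2, which forces (4,1) = 5.
Row 4 already has 5, which forces (4,2) = 4.
Cage j's pair has difference 3; hence (5,1) = 2.
4 is placed in column 2, leaving (5,2) = 5.
Row 5 already has 2, which forces (5,3) = 4.
Cage g has sum 12, so (1,3) = 5.
Row 1 already has 5, so (1,5) = 2.
Cage a's pair has sum 5, which forces (2,1) = 1.
Column 5 now contains 2, which forces (2,5) = 4.
The two cells of cage a must have sum 5, so (3,1) = 4.
Column 3 now contains 4, which forces (3,3) = 2.
4 is placed in column 5; hence (3,5) = 5.
Column 1 already has 1, so (1,1) = 3.
Cage g has sum 12; hence (1,2) = 1.
The two cells of cage b must have product 6; hence (2,2) = 2.
2 is placed in column 3; hence (2,3) = 3.
Row 3 now contains 2; hence (3,2) = 3.
Completed grid: 3 1 5 4 2 / 1 2 3 5 4 / 4 3 2 1 5 / 5 4 1 2 3 / 2 5 4 3 1.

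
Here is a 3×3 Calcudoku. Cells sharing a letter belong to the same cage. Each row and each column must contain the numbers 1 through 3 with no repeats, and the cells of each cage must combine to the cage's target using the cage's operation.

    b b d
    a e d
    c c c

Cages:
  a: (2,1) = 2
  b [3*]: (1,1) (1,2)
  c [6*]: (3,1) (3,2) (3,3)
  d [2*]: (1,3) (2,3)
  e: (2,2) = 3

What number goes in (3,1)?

1

Cage a is given; hence (2,1) = 2.
Cage e is given, leaving (2,2) = 3.
Row 2 now contains 2, leaving (2,3) = 1.
Cage b needs two cells with product 3, which forces (1,1) = 3.
3 is placed in column 2; hence (1,2) = 1.
Column 3 now contains 1, leaving (1,3) = 2.
Column 1 now contains 3; hence (3,1) = 1.
1 is placed in column 2; hence (3,2) = 2.
2 is placed in column 3; hence (3,3) = 3.
Completed grid: 3 1 2 / 2 3 1 / 1 2 3.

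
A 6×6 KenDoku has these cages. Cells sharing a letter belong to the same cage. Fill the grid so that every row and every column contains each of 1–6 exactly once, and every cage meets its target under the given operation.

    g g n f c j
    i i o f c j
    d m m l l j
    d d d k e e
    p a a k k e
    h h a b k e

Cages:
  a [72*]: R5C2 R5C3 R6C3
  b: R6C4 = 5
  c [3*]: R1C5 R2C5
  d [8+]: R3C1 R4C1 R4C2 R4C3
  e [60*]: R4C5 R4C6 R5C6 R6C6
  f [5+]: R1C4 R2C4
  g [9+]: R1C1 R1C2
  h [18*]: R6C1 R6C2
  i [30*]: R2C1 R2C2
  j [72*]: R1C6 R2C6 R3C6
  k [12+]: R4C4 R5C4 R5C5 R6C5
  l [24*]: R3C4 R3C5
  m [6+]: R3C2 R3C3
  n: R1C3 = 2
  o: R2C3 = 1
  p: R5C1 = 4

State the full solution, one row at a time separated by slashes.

5 4 2 3 1 6 / 6 5 1 2 3 4 / 2 1 5 6 4 3 / 1 2 3 4 6 5 / 4 3 6 1 5 2 / 3 6 4 5 2 1

N is a freebie; hence R1C3 = 2.
Cage o is a single given cell, which forces R2C3 = 1.
Row 2 now contains 1; hence R2C5 = 3.
P is a freebie; hence R5C1 = 4.
Cage b is given, so R6C4 = 5.
Column 5 now contains 3, which forces R1C5 = 1.
The 3 cells of cage a must have product 72; hence R6C3 = 4.
Row 1 now contains 1, so R1C4 = 3.
The two cells of cage f must have sum 5, so R2C4 = 2.
Cage d has sum 8, so R3C1 = 2.
The two cells of cage m must have sum 6, so R3C2 = 1.
Column 3 already has 4; hence R3C3 = 5.
Cage d has sum 8; hence R4C1 = 1.
Cage d has sum 8; hence R4C2 = 2.
Column 3 already has 4, which forces R4C3 = 3.
1 is placed in row 4; hence R4C4 = 4.
Column 3 now contains 3, so R5C3 = 6.
Column 4 already has 2, leaving R5C4 = 1.
Cage g needs two cells with sum 9, so R1C1 = 5.
Cage g's pair has sum 9, leaving R1C2 = 4.
Row 1 already has 4, which forces R1C6 = 6.
Column 1 already has 5, which forces R2C1 = 6.
6 is placed in row 2, leaving R2C2 = 5.
Column 6 now contains 6; hence R2C6 = 4.
Column 4 now contains 4, leaving R3C4 = 6.
Cage l needs two cells with product 24, which forces R3C5 = 4.
The 3 cells of cage j must have product 72; hence R3C6 = 3.
Column 6 now contains 6, so R4C6 = 5.
Row 5 already has 6; hence R5C2 = 3.
Cage k has sum 12, so R5C5 = 5.
The 4 cells of cage e must have product 60, so R5C6 = 2.
Column 1 now contains 6, so R6C1 = 3.
3 is placed in column 2, which forces R6C2 = 6.
Cage k needs sum 12, so R6C5 = 2.
Cage e needs product 60, so R6C6 = 1.
Row 4 already has 5; hence R4C5 = 6.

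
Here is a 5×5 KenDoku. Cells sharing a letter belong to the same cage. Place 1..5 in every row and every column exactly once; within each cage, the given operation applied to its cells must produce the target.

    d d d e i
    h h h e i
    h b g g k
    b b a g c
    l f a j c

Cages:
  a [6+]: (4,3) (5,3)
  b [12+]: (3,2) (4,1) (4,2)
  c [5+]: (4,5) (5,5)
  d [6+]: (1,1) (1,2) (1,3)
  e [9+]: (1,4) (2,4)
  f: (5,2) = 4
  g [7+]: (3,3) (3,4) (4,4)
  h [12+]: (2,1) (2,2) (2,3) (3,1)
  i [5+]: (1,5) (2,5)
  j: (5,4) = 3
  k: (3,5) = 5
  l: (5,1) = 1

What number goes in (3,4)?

K is a freebie; hence (3,5) = 5.
L is a freebie; hence (5,1) = 1.
Cage f is given, leaving (5,2) = 4.
Cage j is a single given cell, so (5,4) = 3.
3 is placed in row 5, so (5,5) = 2.
Column 2 already has 4; hence (3,2) = 3.
Cage b needs sum 12, leaving (4,1) = 4.
The 3 cells of cage b must have sum 12, leaving (4,2) = 5.
The two cells of cage a must have sum 6, leaving (4,3) = 1.
Row 4 now contains 1; hence (4,4) = 2.
The two cells of cage c must have sum 5, so (4,5) = 3.
2 is placed in row 5; hence (5,3) = 5.
Cage d has sum 6, which forces (1,2) = 1.
Row 1 now contains 1; hence (1,5) = 4.
The 4 cells of cage h must have sum 12; hence (2,1) = 5.
Column 2 now contains 1, which forces (2,2) = 2.
Row 2 already has 5, so (2,4) = 4.
4 is placed in column 5, so (2,5) = 1.
4 is placed in column 1, leaving (3,1) = 2.
Cage g has sum 7, leaving (3,3) = 4.
Cage g needs sum 7, so (3,4) = 1.
Column 1 already has 2; hence (1,1) = 3.
Cage d has sum 6, leaving (1,3) = 2.
Row 1 now contains 4, which forces (1,4) = 5.
4 is placed in row 2, so (2,3) = 3.
The full grid is 3 1 2 5 4 / 5 2 3 4 1 / 2 3 4 1 5 / 4 5 1 2 3 / 1 4 5 3 2.

1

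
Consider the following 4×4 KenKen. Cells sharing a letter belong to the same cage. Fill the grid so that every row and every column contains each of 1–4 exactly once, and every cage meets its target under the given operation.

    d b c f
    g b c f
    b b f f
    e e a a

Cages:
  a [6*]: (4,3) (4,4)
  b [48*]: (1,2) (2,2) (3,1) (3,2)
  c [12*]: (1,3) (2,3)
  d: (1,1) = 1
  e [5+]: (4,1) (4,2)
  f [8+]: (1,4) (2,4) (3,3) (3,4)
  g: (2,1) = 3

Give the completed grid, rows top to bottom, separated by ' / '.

Cage d is given, which forces (1,1) = 1.
Cage g is a single given cell, leaving (2,1) = 3.
Row 2 now contains 3, so (2,3) = 4.
Column 3 already has 4, leaving (1,3) = 3.
3 is placed in column 3, leaving (4,3) = 2.
Row 4 now contains 2, so (4,4) = 3.
3 is placed in row 1, leaving (1,2) = 4.
Row 1 already has 4; hence (1,4) = 2.
The 4 cells of cage f must have sum 8, so (2,4) = 1.
The 4 cells of cage b must have product 48, which forces (3,2) = 3.
2 is placed in column 3, so (3,3) = 1.
Column 4 now contains 2, which forces (3,4) = 4.
Row 4 now contains 2, leaving (4,1) = 4.
Row 4 already has 3, leaving (4,2) = 1.
Row 2 already has 1, which forces (2,2) = 2.
Row 3 already has 4; hence (3,1) = 2.

1 4 3 2 / 3 2 4 1 / 2 3 1 4 / 4 1 2 3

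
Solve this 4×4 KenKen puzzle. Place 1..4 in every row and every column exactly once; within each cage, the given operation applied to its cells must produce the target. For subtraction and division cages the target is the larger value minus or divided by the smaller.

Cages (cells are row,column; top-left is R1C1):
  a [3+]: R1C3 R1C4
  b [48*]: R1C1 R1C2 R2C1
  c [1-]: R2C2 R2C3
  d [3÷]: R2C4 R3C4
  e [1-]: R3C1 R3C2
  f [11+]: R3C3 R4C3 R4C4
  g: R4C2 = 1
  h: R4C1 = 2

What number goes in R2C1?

4

Cage b needs product 48, so R1C1 = 3.
The 3 cells of cage b must have product 48; hence R1C2 = 4.
The 3 cells of cage b must have product 48; hence R2C1 = 4.
Cage f has sum 11, leaving R3C3 = 4.
Cage h is given, so R4C1 = 2.
G is a freebie, so R4C2 = 1.
The 3 cells of cage f must have sum 11, leaving R4C3 = 3.
The 3 cells of cage f must have sum 11; hence R4C4 = 4.
Column 1 already has 2, which forces R3C1 = 1.
The two cells of cage e must have difference 1; hence R3C2 = 2.
Row 3 now contains 1, which forces R3C4 = 3.
Column 2 already has 2; hence R2C2 = 3.
Cage c's pair has difference 1, which forces R2C3 = 2.
Column 4 now contains 3, leaving R2C4 = 1.
2 is placed in column 3; hence R1C3 = 1.
1 is placed in column 4; hence R1C4 = 2.
Filled in: 3 4 1 2 / 4 3 2 1 / 1 2 4 3 / 2 1 3 4.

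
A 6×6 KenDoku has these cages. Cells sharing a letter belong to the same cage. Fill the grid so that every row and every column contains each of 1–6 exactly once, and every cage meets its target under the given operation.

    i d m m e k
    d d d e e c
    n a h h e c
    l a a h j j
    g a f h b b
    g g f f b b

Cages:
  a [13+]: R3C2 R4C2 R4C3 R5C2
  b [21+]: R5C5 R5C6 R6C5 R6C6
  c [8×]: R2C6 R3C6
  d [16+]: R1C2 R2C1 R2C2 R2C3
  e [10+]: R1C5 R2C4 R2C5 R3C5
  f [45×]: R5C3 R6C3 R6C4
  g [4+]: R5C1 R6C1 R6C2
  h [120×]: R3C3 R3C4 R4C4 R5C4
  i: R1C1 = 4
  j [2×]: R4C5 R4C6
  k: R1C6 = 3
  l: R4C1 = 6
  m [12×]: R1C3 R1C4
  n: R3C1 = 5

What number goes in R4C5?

Cage i is given, so R1C1 = 4.
Cage k is given, which forces R1C6 = 3.
Cage n is a single given cell, so R3C1 = 5.
Cage l is given, which forces R4C1 = 6.
Cage g needs sum 4, so R5C1 = 1.
Cage f has product 45; hence R5C3 = 3.
The 3 cells of cage g must have sum 4, which forces R6C1 = 2.
The 3 cells of cage g must have sum 4, so R6C2 = 1.
The 3 cells of cage f must have product 45; hence R6C3 = 5.
Cage f needs product 45, leaving R6C4 = 3.
Column 1 already has 2, so R2C1 = 3.
Row 1 needs a 1, and only R1C5 is open for it.
Column 5 now contains 1, leaving R4C5 = 2.
Cage j's pair has product 2; hence R4C6 = 1.
Cage e needs sum 10, leaving R3C5 = 3.
Cage a needs sum 13, so R4C2 = 3.
1 is placed in row 4, so R4C3 = 4.
Row 4 already has 4, leaving R4C4 = 5.
The only place for 5 in row 1 is R1C2.
Row 2 needs a 1, and only R2C4 is open for it.
The 4 cells of cage e must have sum 10, leaving R2C5 = 5.
Column 5 already has 5; hence R5C5 = 6.
6 is placed in row 5, leaving R5C6 = 5.
Column 5 already has 6, leaving R6C5 = 4.
4 is placed in row 6, which forces R6C6 = 6.
The 4 cells of cage h must have product 120, so R3C4 = 6.
Cage m needs two cells with product 12; hence R1C3 = 6.
6 is placed in column 4, so R1C4 = 2.
Column 3 now contains 6, which forces R2C3 = 2.
2 is placed in row 2, so R2C6 = 4.
2 is placed in column 3, which forces R3C3 = 1.
4 is placed in column 6; hence R3C6 = 2.
Column 4 already has 2, leaving R5C4 = 4.
2 is placed in row 2, so R2C2 = 6.
Row 3 now contains 2, leaving R3C2 = 4.
Row 5 now contains 4, leaving R5C2 = 2.
Completed grid: 4 5 6 2 1 3 / 3 6 2 1 5 4 / 5 4 1 6 3 2 / 6 3 4 5 2 1 / 1 2 3 4 6 5 / 2 1 5 3 4 6.

2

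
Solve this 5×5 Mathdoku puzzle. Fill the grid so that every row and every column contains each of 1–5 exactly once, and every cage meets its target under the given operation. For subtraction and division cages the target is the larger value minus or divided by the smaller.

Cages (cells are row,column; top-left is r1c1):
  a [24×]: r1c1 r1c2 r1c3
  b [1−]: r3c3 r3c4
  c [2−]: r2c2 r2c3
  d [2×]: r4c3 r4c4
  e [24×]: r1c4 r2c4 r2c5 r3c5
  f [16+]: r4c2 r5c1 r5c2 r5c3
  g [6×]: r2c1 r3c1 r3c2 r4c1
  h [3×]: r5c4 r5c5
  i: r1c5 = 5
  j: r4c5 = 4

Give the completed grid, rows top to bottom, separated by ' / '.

I is a freebie; hence r1c5 = 5.
Cage g has product 6, so r3c2 = 1.
J is a freebie, leaving r4c5 = 4.
4 is placed in row 4; hence r4c2 = 5.
The only place for 1 in row 1 is r1c4.
The 4 cells of cage e must have product 24; hence r2c4 = 4.
The two cells of cage d must have product 2; hence r4c3 = 1.
1 is placed in column 4, which forces r4c4 = 2.
1 is placed in column 4, leaving r5c4 = 3.
Cage h's pair has product 3, which forces r5c5 = 1.
Cage g needs product 6, so r2c1 = 1.
Cage c's pair has difference 2, so r2c2 = 3.
Cage c needs two cells with difference 2, so r2c3 = 5.
Row 2 already has 3, so r2c5 = 2.
Cage g needs product 6, leaving r3c1 = 2.
Cage b needs two cells with difference 1, so r3c3 = 4.
Column 4 now contains 3, so r3c4 = 5.
Column 5 already has 2, leaving r3c5 = 3.
Row 4 already has 2; hence r4c1 = 3.
Column 3 now contains 4, so r5c3 = 2.
Column 1 already has 3, leaving r1c1 = 4.
The 3 cells of cage a must have product 24, so r1c2 = 2.
Column 3 already has 2; hence r1c3 = 3.
The 4 cells of cage f must have sum 16, so r5c1 = 5.
Row 5 already has 2, which forces r5c2 = 4.

4 2 3 1 5 / 1 3 5 4 2 / 2 1 4 5 3 / 3 5 1 2 4 / 5 4 2 3 1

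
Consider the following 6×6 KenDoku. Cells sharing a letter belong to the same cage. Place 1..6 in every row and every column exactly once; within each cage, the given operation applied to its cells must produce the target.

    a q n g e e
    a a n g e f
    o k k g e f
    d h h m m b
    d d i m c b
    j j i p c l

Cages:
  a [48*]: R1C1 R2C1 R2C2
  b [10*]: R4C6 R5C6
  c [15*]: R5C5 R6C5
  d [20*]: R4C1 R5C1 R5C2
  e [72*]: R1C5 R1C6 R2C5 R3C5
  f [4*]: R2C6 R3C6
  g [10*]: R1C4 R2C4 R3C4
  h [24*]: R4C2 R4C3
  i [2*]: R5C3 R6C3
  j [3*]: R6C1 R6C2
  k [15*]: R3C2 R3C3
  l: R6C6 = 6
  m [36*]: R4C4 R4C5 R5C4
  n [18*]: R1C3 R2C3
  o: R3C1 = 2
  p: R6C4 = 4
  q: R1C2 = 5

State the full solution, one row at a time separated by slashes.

4 5 6 2 1 3 / 6 2 3 5 4 1 / 2 3 5 1 6 4 / 1 6 4 3 2 5 / 5 4 1 6 3 2 / 3 1 2 4 5 6

Cage q is a single given cell, so R1C2 = 5.
Cage o is a single given cell, so R3C1 = 2.
5 is placed in column 2, leaving R3C2 = 3.
Row 3 already has 3; hence R3C3 = 5.
5 is placed in row 3, which forces R3C4 = 1.
1 is placed in row 3, which forces R3C6 = 4.
Column 2 now contains 3, which forces R6C2 = 1.
Row 6 now contains 1, leaving R6C3 = 2.
Cage p is given, leaving R6C4 = 4.
Cage l is given, which forces R6C6 = 6.
Column 4 now contains 1, so R1C4 = 2.
Cage g needs product 10, so R2C4 = 5.
4 is placed in column 6, which forces R2C6 = 1.
Row 3 now contains 4, so R3C5 = 6.
Cage d has product 20; hence R5C2 = 4.
2 is placed in column 3, so R5C3 = 1.
Row 6 now contains 1, so R6C1 = 3.
Row 6 already has 3, leaving R6C5 = 5.
Cage e needs product 72; hence R1C5 = 1.
Column 6 already has 1, so R1C6 = 3.
Column 2 already has 4, which forces R2C2 = 2.
The 4 cells of cage e must have product 72, which forces R2C5 = 4.
The 3 cells of cage d must have product 20; hence R4C1 = 1.
Column 2 already has 4, which forces R4C2 = 6.
Cage h's pair has product 24, so R4C3 = 4.
Row 4 already has 6, leaving R4C4 = 3.
The 3 cells of cage m must have product 36, so R4C5 = 2.
2 is placed in row 4, leaving R4C6 = 5.
Row 5 now contains 1, so R5C1 = 5.
3 is placed in column 4; hence R5C4 = 6.
5 is placed in column 5, which forces R5C5 = 3.
Column 6 already has 5; hence R5C6 = 2.
Cage a needs product 48, which forces R1C1 = 4.
Row 1 already has 3, which forces R1C3 = 6.
Row 2 now contains 4; hence R2C1 = 6.
Cage n's pair has product 18, so R2C3 = 3.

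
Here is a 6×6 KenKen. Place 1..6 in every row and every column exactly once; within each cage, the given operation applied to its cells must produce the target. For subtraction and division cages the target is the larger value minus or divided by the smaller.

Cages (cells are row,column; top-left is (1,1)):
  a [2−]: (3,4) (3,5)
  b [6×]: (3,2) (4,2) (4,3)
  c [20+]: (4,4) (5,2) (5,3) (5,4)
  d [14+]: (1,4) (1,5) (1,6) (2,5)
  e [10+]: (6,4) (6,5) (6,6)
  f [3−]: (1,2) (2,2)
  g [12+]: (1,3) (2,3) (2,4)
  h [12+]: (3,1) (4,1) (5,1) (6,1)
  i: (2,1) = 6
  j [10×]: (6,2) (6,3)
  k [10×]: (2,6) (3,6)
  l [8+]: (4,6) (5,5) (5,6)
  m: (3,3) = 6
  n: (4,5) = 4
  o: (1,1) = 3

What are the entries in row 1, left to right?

3 4 5 2 6 1

O is a freebie, so (1,1) = 3.
Cage i is a single given cell; hence (2,1) = 6.
M is a freebie, which forces (3,3) = 6.
Cage n is a single given cell, leaving (4,5) = 4.
The only place for 1 in column 3 is (4,3).
The only place for 4 in row 6 is (6,1).
In row 3, 4 can only go at (3,4), so (3,4) = 4.
The two cells of cage a must have difference 2, so (3,5) = 2.
2 is placed in row 3, leaving (3,6) = 5.
Column 6 now contains 5, which forces (2,6) = 2.
5 is placed in row 3, so (3,1) = 1.
1 is placed in row 3, which forces (3,2) = 3.
2 is placed in column 6; hence (4,6) = 3.
The 3 cells of cage b must have product 6, which forces (4,2) = 2.
Cage l has sum 8, leaving (5,5) = 1.
Cage l needs sum 8, so (5,6) = 4.
Column 2 already has 2; hence (6,2) = 5.
Row 6 now contains 5, leaving (6,3) = 2.
The 4 cells of cage d must have sum 14; hence (1,4) = 2.
Cage d needs sum 14, which forces (1,5) = 6.
Cage d has sum 14, so (1,6) = 1.
Cage d has sum 14, so (2,5) = 5.
Row 4 now contains 2, which forces (4,1) = 5.
Cage c needs sum 20, leaving (4,4) = 6.
Cage h has sum 12, so (5,1) = 2.
Column 2 already has 5; hence (5,2) = 6.
6 is placed in column 5, so (6,5) = 3.
1 is placed in column 6, leaving (6,6) = 6.
1 is placed in row 1, which forces (1,2) = 4.
Cage g has sum 12; hence (1,3) = 5.
The two cells of cage f must have difference 3, leaving (2,2) = 1.
The 3 cells of cage g must have sum 12, leaving (2,3) = 4.
5 is placed in row 2, leaving (2,4) = 3.
Column 3 already has 5, leaving (5,3) = 3.
Column 4 already has 3, so (5,4) = 5.
3 is placed in row 6, so (6,4) = 1.
Filled in: 3 4 5 2 6 1 / 6 1 4 3 5 2 / 1 3 6 4 2 5 / 5 2 1 6 4 3 / 2 6 3 5 1 4 / 4 5 2 1 3 6.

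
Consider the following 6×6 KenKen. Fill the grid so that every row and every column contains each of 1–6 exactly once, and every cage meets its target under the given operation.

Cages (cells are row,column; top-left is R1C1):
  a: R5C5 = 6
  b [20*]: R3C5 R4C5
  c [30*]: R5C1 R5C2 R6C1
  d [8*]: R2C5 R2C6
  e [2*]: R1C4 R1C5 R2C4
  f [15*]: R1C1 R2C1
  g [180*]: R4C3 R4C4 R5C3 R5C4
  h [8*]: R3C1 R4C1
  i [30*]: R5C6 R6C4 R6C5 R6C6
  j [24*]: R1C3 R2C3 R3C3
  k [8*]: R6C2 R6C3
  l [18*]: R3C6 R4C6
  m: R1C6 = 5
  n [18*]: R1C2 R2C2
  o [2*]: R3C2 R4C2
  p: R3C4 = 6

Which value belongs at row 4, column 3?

Cage e needs product 2; hence R1C4 = 2.
The 3 cells of cage e must have product 2, which forces R1C5 = 1.
Cage m is a single given cell, so R1C6 = 5.
The 3 cells of cage e must have product 2, which forces R2C4 = 1.
Cage p is a single given cell, which forces R3C4 = 6.
Row 3 now contains 6, leaving R3C6 = 3.
3 is placed in column 6, so R4C6 = 6.
Cage a is given, leaving R5C5 = 6.
Row 1 already has 5, which forces R1C1 = 3.
Row 1 now contains 3, so R1C2 = 6.
Row 1 now contains 6, so R1C3 = 4.
Cage f's pair has product 15, so R2C1 = 5.
Column 2 now contains 6; hence R2C2 = 3.
4 is placed in column 3, so R6C3 = 2.
Row 6 already has 2; hence R6C6 = 1.
Column 3 already has 2, so R2C3 = 6.
Column 3 already has 2, so R3C3 = 1.
Cage c needs product 30, so R5C1 = 1.
Cage c needs product 30, which forces R5C2 = 5.
Row 5 already has 5, which forces R5C3 = 3.
3 is placed in row 5; hence R5C4 = 4.
1 is placed in column 6, leaving R5C6 = 2.
Row 6 already has 2, leaving R6C1 = 6.
Row 6 already has 2; hence R6C2 = 4.
Cage d's pair has product 8; hence R2C5 = 2.
Column 6 already has 2, leaving R2C6 = 4.
Row 3 already has 1, leaving R3C2 = 2.
The two cells of cage o must have product 2; hence R4C2 = 1.
Column 3 already has 3, which forces R4C3 = 5.
4 is placed in column 4; hence R4C4 = 3.
Row 4 already has 5; hence R4C5 = 4.
Column 4 already has 3, which forces R6C4 = 5.
Row 6 now contains 5; hence R6C5 = 3.
2 is placed in row 3, leaving R3C1 = 4.
Column 5 already has 4, which forces R3C5 = 5.
Row 4 already has 4; hence R4C1 = 2.
Completed grid: 3 6 4 2 1 5 / 5 3 6 1 2 4 / 4 2 1 6 5 3 / 2 1 5 3 4 6 / 1 5 3 4 6 2 / 6 4 2 5 3 1.

5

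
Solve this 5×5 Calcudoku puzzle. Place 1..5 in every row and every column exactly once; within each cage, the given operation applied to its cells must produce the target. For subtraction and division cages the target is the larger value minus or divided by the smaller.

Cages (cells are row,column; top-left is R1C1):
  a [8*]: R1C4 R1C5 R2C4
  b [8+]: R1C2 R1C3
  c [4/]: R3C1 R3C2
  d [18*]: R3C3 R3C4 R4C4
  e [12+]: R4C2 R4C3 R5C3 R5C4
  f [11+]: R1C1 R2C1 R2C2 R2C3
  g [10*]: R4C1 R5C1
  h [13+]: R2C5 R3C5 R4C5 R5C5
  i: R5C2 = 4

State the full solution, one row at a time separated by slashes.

1 3 5 4 2 / 3 5 2 1 4 / 4 1 3 2 5 / 5 2 4 3 1 / 2 4 1 5 3

Cage d has product 18, which forces R3C3 = 3.
Cage d has product 18; hence R3C4 = 2.
Cage d needs product 18, leaving R4C4 = 3.
Cage i is a single given cell, which forces R5C2 = 4.
Cage b needs two cells with sum 8, so R1C2 = 3.
3 is placed in column 3; hence R1C3 = 5.
Cage a needs product 8; hence R1C5 = 2.
The two cells of cage c must have quotient 4, leaving R3C1 = 4.
Column 2 now contains 4, leaving R3C2 = 1.
1 is placed in row 3, so R3C5 = 5.
Column 1 now contains 4, so R1C1 = 1.
Row 1 already has 1, leaving R1C4 = 4.
The 4 cells of cage f must have sum 11; hence R2C1 = 3.
The 4 cells of cage f must have sum 11, so R2C2 = 5.
Cage f has sum 11; hence R2C3 = 2.
4 is placed in column 4, which forces R2C4 = 1.
1 is placed in row 2, leaving R2C5 = 4.
5 is placed in column 2, so R4C2 = 2.
Cage e needs sum 12; hence R4C3 = 4.
4 is placed in column 5, leaving R4C5 = 1.
2 is placed in column 3, so R5C3 = 1.
Column 4 now contains 1, which forces R5C4 = 5.
Column 5 now contains 1, leaving R5C5 = 3.
Row 4 already has 2, so R4C1 = 5.
Row 5 now contains 5, so R5C1 = 2.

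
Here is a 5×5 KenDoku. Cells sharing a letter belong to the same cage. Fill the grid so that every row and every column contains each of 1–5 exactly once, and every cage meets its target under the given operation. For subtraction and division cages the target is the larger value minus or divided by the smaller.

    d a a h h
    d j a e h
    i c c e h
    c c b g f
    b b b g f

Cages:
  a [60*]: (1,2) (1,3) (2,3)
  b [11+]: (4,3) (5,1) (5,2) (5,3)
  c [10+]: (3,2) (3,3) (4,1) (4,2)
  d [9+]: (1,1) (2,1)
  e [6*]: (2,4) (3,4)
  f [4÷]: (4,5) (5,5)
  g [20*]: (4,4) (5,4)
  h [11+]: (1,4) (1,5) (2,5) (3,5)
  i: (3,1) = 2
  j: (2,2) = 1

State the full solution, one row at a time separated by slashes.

Cage j is a single given cell, leaving (2,2) = 1.
Cage i is given, which forces (3,1) = 2.
Row 3 now contains 2, which forces (3,4) = 3.
Column 4 already has 3, which forces (2,4) = 2.
The 4 cells of cage c must have sum 10, so (3,3) = 1.
Cage h has sum 11, so (1,4) = 1.
The 4 cells of cage h must have sum 11, so (1,5) = 2.
Cage h needs sum 11; hence (2,5) = 3.
Cage h needs sum 11, leaving (3,5) = 5.
Row 3 already has 5, which forces (3,2) = 4.
Cage c has sum 10, leaving (4,1) = 3.
Cage c has sum 10, so (4,2) = 2.
Cage b needs sum 11, so (4,3) = 5.
Row 4 now contains 5, so (4,4) = 4.
4 is placed in row 4, leaving (4,5) = 1.
Cage b needs sum 11; hence (5,1) = 1.
Cage b needs sum 11, leaving (5,2) = 3.
The 4 cells of cage b must have sum 11; hence (5,3) = 2.
4 is placed in column 4, so (5,4) = 5.
Column 5 now contains 1, which forces (5,5) = 4.
Column 2 now contains 3, leaving (1,2) = 5.
Cage a needs product 60, so (1,3) = 3.
Column 3 already has 5, so (2,3) = 4.
5 is placed in row 1, leaving (1,1) = 4.
Row 2 already has 4; hence (2,1) = 5.

4 5 3 1 2 / 5 1 4 2 3 / 2 4 1 3 5 / 3 2 5 4 1 / 1 3 2 5 4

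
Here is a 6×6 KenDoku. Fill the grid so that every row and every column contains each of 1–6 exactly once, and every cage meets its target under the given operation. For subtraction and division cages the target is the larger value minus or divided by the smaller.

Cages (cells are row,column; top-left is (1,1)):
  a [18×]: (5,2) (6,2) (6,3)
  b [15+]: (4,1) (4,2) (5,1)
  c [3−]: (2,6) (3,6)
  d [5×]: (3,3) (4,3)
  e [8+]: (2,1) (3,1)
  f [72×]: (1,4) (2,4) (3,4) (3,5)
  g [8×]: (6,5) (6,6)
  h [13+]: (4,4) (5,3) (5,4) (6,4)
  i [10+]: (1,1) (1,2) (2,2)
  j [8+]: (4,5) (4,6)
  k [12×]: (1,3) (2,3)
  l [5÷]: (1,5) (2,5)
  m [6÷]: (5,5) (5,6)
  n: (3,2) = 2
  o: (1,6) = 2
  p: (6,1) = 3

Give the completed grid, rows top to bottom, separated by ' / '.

O is a freebie, which forces (1,6) = 2.
Cage n is given, which forces (3,2) = 2.
Cage p is given, leaving (6,1) = 3.
2 is placed in column 6, leaving (6,6) = 4.
Cage e needs two cells with sum 8; hence (2,1) = 2.
The two cells of cage e must have sum 8, which forces (3,1) = 6.
Row 3 now contains 6; hence (3,6) = 3.
The 3 cells of cage a must have product 18, so (5,2) = 3.
Row 6 already has 4, so (6,5) = 2.
3 is placed in column 6, which forces (2,6) = 6.
Cage b needs sum 15; hence (4,2) = 6.
The two cells of cage j must have sum 8, leaving (4,5) = 3.
Cage j needs two cells with sum 8; hence (4,6) = 5.
Column 6 now contains 6; hence (5,6) = 1.
6 is placed in column 2; hence (6,2) = 1.
Row 6 now contains 1; hence (6,3) = 6.
6 is placed in row 6, so (6,4) = 5.
The 3 cells of cage i must have sum 10, leaving (1,1) = 1.
Cage f has product 72; hence (1,4) = 6.
Row 1 already has 1, which forces (1,5) = 5.
Row 2 already has 6, leaving (2,4) = 3.
5 is placed in column 5; hence (2,5) = 1.
Cage d's pair has product 5; hence (3,3) = 5.
Column 5 now contains 1; hence (3,5) = 4.
Row 4 already has 5, so (4,1) = 4.
Row 4 already has 5, leaving (4,3) = 1.
Row 4 now contains 1; hence (4,4) = 2.
The 3 cells of cage b must have sum 15, so (5,1) = 5.
5 is placed in column 3, which forces (5,3) = 2.
Column 4 already has 2, which forces (5,4) = 4.
Row 5 now contains 1, which forces (5,5) = 6.
5 is placed in row 1, so (1,2) = 4.
Cage k's pair has product 12; hence (1,3) = 3.
Cage i has sum 10, so (2,2) = 5.
3 is placed in row 2; hence (2,3) = 4.
Row 3 already has 4, so (3,4) = 1.

1 4 3 6 5 2 / 2 5 4 3 1 6 / 6 2 5 1 4 3 / 4 6 1 2 3 5 / 5 3 2 4 6 1 / 3 1 6 5 2 4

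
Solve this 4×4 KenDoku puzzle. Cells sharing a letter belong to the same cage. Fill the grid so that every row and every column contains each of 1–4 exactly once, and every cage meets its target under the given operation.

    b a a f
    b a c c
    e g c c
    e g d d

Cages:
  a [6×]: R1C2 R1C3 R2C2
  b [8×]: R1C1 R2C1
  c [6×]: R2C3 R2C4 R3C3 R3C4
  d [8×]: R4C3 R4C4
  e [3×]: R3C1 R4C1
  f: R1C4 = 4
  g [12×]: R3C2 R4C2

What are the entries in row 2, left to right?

Cage f is a single given cell; hence R1C4 = 4.
4 is placed in column 4, leaving R4C4 = 2.
Row 1 already has 4, which forces R1C1 = 2.
The two cells of cage b must have product 8, leaving R2C1 = 4.
Row 4 already has 2; hence R4C3 = 4.
Cage a needs product 6, leaving R2C2 = 2.
Row 2 now contains 2, so R2C3 = 1.
Row 2 already has 1, which forces R2C4 = 3.
Cage g's pair has product 12, so R3C2 = 4.
Column 3 already has 1, which forces R3C3 = 2.
3 is placed in column 4, leaving R3C4 = 1.
4 is placed in row 4, leaving R4C2 = 3.
3 is placed in column 2, which forces R1C2 = 1.
Column 3 already has 1, leaving R1C3 = 3.
Row 3 now contains 1, which forces R3C1 = 3.
Row 4 now contains 3, leaving R4C1 = 1.
Filled in: 2 1 3 4 / 4 2 1 3 / 3 4 2 1 / 1 3 4 2.

4 2 1 3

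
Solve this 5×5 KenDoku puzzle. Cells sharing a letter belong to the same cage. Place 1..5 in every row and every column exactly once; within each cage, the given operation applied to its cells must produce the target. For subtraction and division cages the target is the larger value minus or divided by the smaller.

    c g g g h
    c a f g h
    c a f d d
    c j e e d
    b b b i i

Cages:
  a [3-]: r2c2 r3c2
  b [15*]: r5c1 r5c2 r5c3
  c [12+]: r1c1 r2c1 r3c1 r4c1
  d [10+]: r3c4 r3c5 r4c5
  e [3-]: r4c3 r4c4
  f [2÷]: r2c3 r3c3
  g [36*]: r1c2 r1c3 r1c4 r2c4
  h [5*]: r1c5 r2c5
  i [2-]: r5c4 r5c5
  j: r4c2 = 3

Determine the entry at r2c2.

5

Cage g has product 36, which forces r2c4 = 3.
Cage j is a single given cell, so r4c2 = 3.
Cage g needs product 36, so r1c3 = 3.
The 3 cells of cage b must have product 15; hence r5c1 = 3.
The only place for 2 in row 1 is r1c1.
The only place for 5 in row 1 is r1c5.
Column 5 now contains 5, so r2c5 = 1.
The only place for 3 in row 3 is r3c5.
Cage d needs sum 10, so r3c4 = 5.
Cage d needs sum 10, leaving r4c5 = 2.
Column 5 already has 2, which forces r5c5 = 4.
Row 5 already has 4, so r5c4 = 2.
In row 2, 2 can only go at r2c3, so r2c3 = 2.
The only place for 2 in row 3 is r3c2.
Cage a's pair has difference 3, which forces r2c2 = 5.
Column 2 now contains 5, so r5c2 = 1.
1 is placed in row 5, leaving r5c3 = 5.
1 is placed in column 2, which forces r1c2 = 4.
Cage g has product 36, so r1c4 = 1.
5 is placed in row 2, so r2c1 = 4.
The 4 cells of cage c must have sum 12, which forces r3c1 = 1.
Row 3 already has 1, so r3c3 = 4.
The 4 cells of cage c must have sum 12; hence r4c1 = 5.
Column 3 now contains 4, which forces r4c3 = 1.
Column 4 already has 1, so r4c4 = 4.
Filled in: 2 4 3 1 5 / 4 5 2 3 1 / 1 2 4 5 3 / 5 3 1 4 2 / 3 1 5 2 4.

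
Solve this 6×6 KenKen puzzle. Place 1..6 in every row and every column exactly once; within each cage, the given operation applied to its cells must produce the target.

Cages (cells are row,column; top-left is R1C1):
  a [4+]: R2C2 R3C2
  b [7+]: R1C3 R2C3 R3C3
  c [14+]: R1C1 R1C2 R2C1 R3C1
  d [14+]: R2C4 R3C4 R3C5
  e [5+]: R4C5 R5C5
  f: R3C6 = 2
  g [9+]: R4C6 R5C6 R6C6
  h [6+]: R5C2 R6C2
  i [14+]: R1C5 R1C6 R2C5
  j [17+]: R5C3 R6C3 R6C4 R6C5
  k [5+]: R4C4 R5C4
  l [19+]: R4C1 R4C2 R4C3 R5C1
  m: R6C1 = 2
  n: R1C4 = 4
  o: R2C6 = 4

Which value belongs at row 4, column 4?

Cage n is given, leaving R1C4 = 4.
O is a freebie, leaving R2C6 = 4.
F is a freebie, leaving R3C6 = 2.
Cage m is a single given cell; hence R6C1 = 2.
Cage b has sum 7, so R3C3 = 4.
Row 2 needs a 2, and only R2C3 is open for it.
Column 3 already has 2, which forces R1C3 = 1.
In row 5, 6 can only go at R5C1, so R5C1 = 6.
Cage c has sum 14, leaving R1C1 = 3.
The 4 cells of cage c must have sum 14, leaving R1C2 = 5.
Row 1 already has 5, which forces R1C6 = 6.
6 is placed in row 1, leaving R1C5 = 2.
Cage i has sum 14, which forces R2C5 = 6.
The two cells of cage h must have sum 6, which forces R5C2 = 2.
2 is placed in row 5, which forces R5C4 = 3.
Cage h's pair has sum 6, which forces R6C2 = 4.
3 is placed in column 4, so R2C4 = 5.
Cage d has sum 14; hence R3C4 = 6.
Cage d needs sum 14, so R3C5 = 3.
Cage l has sum 19; hence R4C1 = 4.
3 is placed in column 4, leaving R4C4 = 2.
Row 4 already has 4, leaving R4C5 = 1.
3 is placed in row 5, so R5C3 = 5.
Column 5 already has 1, which forces R5C5 = 4.
Row 5 already has 5, so R5C6 = 1.
Cage j needs sum 17, leaving R6C3 = 6.
5 is placed in column 4; hence R6C4 = 1.
Column 5 already has 1, leaving R6C5 = 5.
Row 6 now contains 5, which forces R6C6 = 3.
5 is placed in row 2, so R2C1 = 1.
Cage a needs two cells with sum 4; hence R2C2 = 3.
Cage c needs sum 14, which forces R3C1 = 5.
3 is placed in row 3, which forces R3C2 = 1.
Cage l has sum 19, leaving R4C2 = 6.
Column 3 now contains 6; hence R4C3 = 3.
Column 6 already has 3, so R4C6 = 5.
Filled in: 3 5 1 4 2 6 / 1 3 2 5 6 4 / 5 1 4 6 3 2 / 4 6 3 2 1 5 / 6 2 5 3 4 1 / 2 4 6 1 5 3.

2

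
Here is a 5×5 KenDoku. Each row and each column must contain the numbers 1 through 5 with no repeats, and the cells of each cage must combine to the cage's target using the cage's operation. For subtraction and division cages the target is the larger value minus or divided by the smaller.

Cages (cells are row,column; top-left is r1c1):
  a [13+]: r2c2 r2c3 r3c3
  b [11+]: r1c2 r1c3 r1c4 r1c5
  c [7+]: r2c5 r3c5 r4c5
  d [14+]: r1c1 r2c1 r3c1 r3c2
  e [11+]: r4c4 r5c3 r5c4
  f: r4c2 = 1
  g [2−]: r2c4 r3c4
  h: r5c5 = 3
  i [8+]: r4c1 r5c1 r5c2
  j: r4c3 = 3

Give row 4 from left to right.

2 1 3 5 4

Cage f is a single given cell, so r4c2 = 1.
J is a freebie, so r4c3 = 3.
Cage h is given; hence r5c5 = 3.
The 3 cells of cage a must have sum 13, so r2c2 = 4.
Column 3 already has 3, which forces r2c3 = 5.
Cage a has sum 13; hence r3c3 = 4.
Column 3 already has 4, leaving r5c3 = 2.
2 is placed in column 3; hence r1c3 = 1.
The 3 cells of cage i must have sum 8, leaving r4c1 = 2.
Cage c needs sum 7, which forces r4c5 = 4.
The 3 cells of cage i must have sum 8, leaving r5c1 = 1.
Row 5 now contains 2; hence r5c2 = 5.
Row 5 already has 5, leaving r5c4 = 4.
Cage d has sum 14, which forces r1c1 = 4.
Column 1 already has 1; hence r2c1 = 3.
3 is placed in row 2, so r2c4 = 1.
Row 2 now contains 1; hence r2c5 = 2.
Cage d has sum 14, leaving r3c1 = 5.
Cage d needs sum 14, which forces r3c2 = 2.
Row 3 now contains 5, so r3c4 = 3.
Column 5 now contains 2, leaving r3c5 = 1.
Row 4 already has 4; hence r4c4 = 5.
2 is placed in column 2; hence r1c2 = 3.
5 is placed in column 4, so r1c4 = 2.
Column 5 now contains 2, so r1c5 = 5.
The full grid is 4 3 1 2 5 / 3 4 5 1 2 / 5 2 4 3 1 / 2 1 3 5 4 / 1 5 2 4 3.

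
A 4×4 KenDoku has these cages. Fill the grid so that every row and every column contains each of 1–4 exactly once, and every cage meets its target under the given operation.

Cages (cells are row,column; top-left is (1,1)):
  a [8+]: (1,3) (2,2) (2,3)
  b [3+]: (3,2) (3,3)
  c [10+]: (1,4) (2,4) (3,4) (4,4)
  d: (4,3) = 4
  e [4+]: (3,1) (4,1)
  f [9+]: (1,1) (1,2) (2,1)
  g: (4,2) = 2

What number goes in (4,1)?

1

G is a freebie, which forces (4,2) = 2.
D is a freebie, which forces (4,3) = 4.
Column 2 now contains 2, so (3,2) = 1.
Cage b's pair has sum 3; hence (3,3) = 2.
The 3 cells of cage a must have sum 8, which forces (2,2) = 4.
Row 3 already has 1; hence (3,1) = 3.
Row 3 already has 3; hence (3,4) = 4.
Cage e needs two cells with sum 4, leaving (4,1) = 1.
Row 4 now contains 1, which forces (4,4) = 3.
Cage f needs sum 9; hence (1,1) = 4.
Column 2 already has 4, leaving (1,2) = 3.
3 is placed in row 1; hence (1,3) = 1.
Row 1 now contains 1; hence (1,4) = 2.
Column 1 already has 3, which forces (2,1) = 2.
1 is placed in column 3, leaving (2,3) = 3.
2 is placed in column 4, so (2,4) = 1.
The full grid is 4 3 1 2 / 2 4 3 1 / 3 1 2 4 / 1 2 4 3.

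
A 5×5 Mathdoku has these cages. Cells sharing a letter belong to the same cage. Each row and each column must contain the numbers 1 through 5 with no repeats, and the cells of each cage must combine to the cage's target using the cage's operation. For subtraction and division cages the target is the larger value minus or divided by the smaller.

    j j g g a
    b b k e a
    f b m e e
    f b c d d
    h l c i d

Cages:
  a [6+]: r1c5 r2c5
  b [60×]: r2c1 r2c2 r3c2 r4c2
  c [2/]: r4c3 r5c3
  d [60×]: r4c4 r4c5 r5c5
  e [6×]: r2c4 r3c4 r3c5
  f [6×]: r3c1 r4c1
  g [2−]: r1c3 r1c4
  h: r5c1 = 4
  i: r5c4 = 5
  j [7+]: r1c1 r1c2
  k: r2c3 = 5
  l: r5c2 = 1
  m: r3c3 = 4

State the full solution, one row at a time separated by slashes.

Cage k is given, leaving r2c3 = 5.
Cage m is a single given cell, so r3c3 = 4.
Cage h is given, which forces r5c1 = 4.
Cage l is given, which forces r5c2 = 1.
Row 5 now contains 1, which forces r5c3 = 2.
I is a freebie, so r5c4 = 5.
5 is placed in row 5; hence r5c5 = 3.
2 is placed in column 3; hence r4c3 = 1.
Cage d needs product 60, so r4c4 = 4.
The 3 cells of cage d must have product 60, so r4c5 = 5.
1 is placed in column 3, leaving r1c3 = 3.
The two cells of cage g must have difference 2, so r1c4 = 1.
The 4 cells of cage b must have product 60, which forces r3c2 = 5.
The two cells of cage j must have sum 7; hence r1c1 = 5.
Cage j's pair has sum 7; hence r1c2 = 2.
2 is placed in row 1, leaving r1c5 = 4.
4 is placed in column 5; hence r2c5 = 2.
Cage e needs product 6; hence r3c5 = 1.
Column 2 now contains 2, leaving r4c2 = 3.
Row 2 already has 2; hence r2c1 = 1.
Column 2 now contains 3; hence r2c2 = 4.
Row 2 already has 2, which forces r2c4 = 3.
Cage f's pair has product 6, which forces r3c1 = 3.
Cage e needs product 6; hence r3c4 = 2.
Row 4 now contains 3, leaving r4c1 = 2.

5 2 3 1 4 / 1 4 5 3 2 / 3 5 4 2 1 / 2 3 1 4 5 / 4 1 2 5 3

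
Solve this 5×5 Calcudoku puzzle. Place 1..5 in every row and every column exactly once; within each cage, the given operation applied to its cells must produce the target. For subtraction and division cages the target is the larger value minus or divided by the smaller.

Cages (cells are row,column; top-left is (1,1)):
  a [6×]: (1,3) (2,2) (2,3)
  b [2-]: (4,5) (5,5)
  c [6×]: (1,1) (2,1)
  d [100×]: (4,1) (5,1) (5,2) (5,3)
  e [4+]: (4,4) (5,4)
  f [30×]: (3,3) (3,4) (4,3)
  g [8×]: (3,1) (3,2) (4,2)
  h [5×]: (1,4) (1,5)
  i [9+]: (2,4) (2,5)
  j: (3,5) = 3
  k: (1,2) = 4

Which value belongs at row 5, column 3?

Cage k is a single given cell; hence (1,2) = 4.
Cage j is given; hence (3,5) = 3.
Cage d needs product 100, which forces (4,1) = 5.
The 3 cells of cage g must have product 8, leaving (3,1) = 4.
The 3 cells of cage f must have product 30, leaving (4,3) = 3.
Row 4 now contains 3, which forces (4,4) = 1.
Column 1 now contains 4, which forces (5,1) = 1.
Row 5 already has 1; hence (5,2) = 5.
5 is placed in row 5, which forces (5,3) = 4.
1 is placed in column 4; hence (5,4) = 3.
Row 5 already has 4, which forces (5,5) = 2.
1 is placed in column 4, leaving (1,4) = 5.
Cage h needs two cells with product 5, which forces (1,5) = 1.
Cage a has product 6, which forces (2,2) = 3.
Column 4 now contains 5, so (2,4) = 4.
Row 2 now contains 4, which forces (2,5) = 5.
Cage g needs product 8, leaving (3,2) = 1.
Column 4 now contains 5; hence (3,4) = 2.
Row 4 already has 1; hence (4,2) = 2.
Column 5 now contains 2, so (4,5) = 4.
Cage c needs two cells with product 6, which forces (1,1) = 3.
1 is placed in row 1, leaving (1,3) = 2.
Row 2 now contains 3, leaving (2,1) = 2.
Cage a has product 6; hence (2,3) = 1.
Row 3 now contains 2, which forces (3,3) = 5.
The full grid is 3 4 2 5 1 / 2 3 1 4 5 / 4 1 5 2 3 / 5 2 3 1 4 / 1 5 4 3 2.

4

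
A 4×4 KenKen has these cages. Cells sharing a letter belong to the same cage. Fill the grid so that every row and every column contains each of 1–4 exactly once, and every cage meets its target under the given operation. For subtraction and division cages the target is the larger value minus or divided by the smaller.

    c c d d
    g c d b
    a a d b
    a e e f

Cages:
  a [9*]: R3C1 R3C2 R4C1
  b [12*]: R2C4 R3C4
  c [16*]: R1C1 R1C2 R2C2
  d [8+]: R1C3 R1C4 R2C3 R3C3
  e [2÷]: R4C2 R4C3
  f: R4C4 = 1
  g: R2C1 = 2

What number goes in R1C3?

G is a freebie, so R2C1 = 2.
Row 2 now contains 2, so R2C2 = 4.
Row 2 already has 4, so R2C4 = 3.
Cage a has product 9, leaving R3C1 = 1.
Cage a needs product 9; hence R3C2 = 3.
Column 4 already has 3, so R3C4 = 4.
Cage a has product 9, so R4C1 = 3.
F is a freebie; hence R4C4 = 1.
Column 1 now contains 2, which forces R1C1 = 4.
Column 2 now contains 4, which forces R1C2 = 1.
The 4 cells of cage d must have sum 8, leaving R1C3 = 3.
Column 4 already has 1, so R1C4 = 2.
3 is placed in row 2, leaving R2C3 = 1.
4 is placed in row 3; hence R3C3 = 2.
Row 4 now contains 1, leaving R4C2 = 2.
Cage e's pair has quotient 2, leaving R4C3 = 4.
The full grid is 4 1 3 2 / 2 4 1 3 / 1 3 2 4 / 3 2 4 1.

3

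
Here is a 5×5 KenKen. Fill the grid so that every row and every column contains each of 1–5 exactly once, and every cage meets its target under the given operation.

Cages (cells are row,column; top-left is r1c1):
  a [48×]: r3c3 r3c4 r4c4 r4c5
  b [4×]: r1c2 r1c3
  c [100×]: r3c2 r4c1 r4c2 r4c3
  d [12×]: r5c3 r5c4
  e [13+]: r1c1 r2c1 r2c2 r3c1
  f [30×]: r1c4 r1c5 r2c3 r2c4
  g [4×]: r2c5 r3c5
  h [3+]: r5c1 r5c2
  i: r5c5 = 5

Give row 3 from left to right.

Cage c needs product 100, which forces r3c2 = 5.
I is a freebie; hence r5c5 = 5.
The only place for 3 in column 2 is r2c2.
In column 2, 2 can only go at r5c2, so r5c2 = 2.
Row 5 already has 2; hence r5c1 = 1.
In row 2, 4 can only go at r2c5, so r2c5 = 4.
4 is placed in column 5, leaving r3c5 = 1.
In column 1, 4 can only go at r4c1, so r4c1 = 4.
Row 4 already has 4, leaving r4c2 = 1.
Cage c has product 100, so r4c3 = 5.
Column 2 already has 1, so r1c2 = 4.
Cage b needs two cells with product 4, so r1c3 = 1.
Column 3 now contains 1, leaving r2c3 = 2.
Column 3 already has 2, leaving r3c3 = 4.
4 is placed in row 3, leaving r3c4 = 2.
Column 4 already has 2, which forces r4c4 = 3.
Row 4 already has 3, so r4c5 = 2.
4 is placed in column 3, which forces r5c3 = 3.
Column 4 now contains 3, so r5c4 = 4.
Cage e needs sum 13, leaving r1c1 = 2.
Column 4 now contains 3, which forces r1c4 = 5.
Column 5 already has 2, so r1c5 = 3.
Row 2 already has 2; hence r2c1 = 5.
Cage f needs product 30, so r2c4 = 1.
2 is placed in row 3, which forces r3c1 = 3.
Filled in: 2 4 1 5 3 / 5 3 2 1 4 / 3 5 4 2 1 / 4 1 5 3 2 / 1 2 3 4 5.

3 5 4 2 1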